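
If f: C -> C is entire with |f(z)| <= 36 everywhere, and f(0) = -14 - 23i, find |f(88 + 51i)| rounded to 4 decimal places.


Step 1: By Liouville's theorem, a bounded entire function is constant.
Step 2: f(z) = f(0) = -14 - 23i for all z.
Step 3: |f(w)| = |-14 - 23i| = sqrt(196 + 529)
Step 4: = 26.9258

26.9258


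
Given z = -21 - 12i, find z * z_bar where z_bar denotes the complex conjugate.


Step 1: conj(z) = -21 + 12i
Step 2: z * conj(z) = (-21)^2 + (-12)^2
Step 3: = 441 + 144 = 585

585


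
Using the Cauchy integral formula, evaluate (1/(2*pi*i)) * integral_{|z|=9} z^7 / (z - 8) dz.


Step 1: f(z) = z^7, a = 8 is inside |z| = 9
Step 2: By Cauchy integral formula: (1/(2pi*i)) * integral = f(a)
Step 3: f(8) = 8^7 = 2097152

2097152


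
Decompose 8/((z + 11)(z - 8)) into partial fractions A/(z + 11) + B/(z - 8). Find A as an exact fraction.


Step 1: Multiply both sides by (z + 11) and set z = -11
Step 2: A = 8 / (-11 - 8)
Step 3: A = 8 / (-19)
Step 4: A = -8/19

-8/19


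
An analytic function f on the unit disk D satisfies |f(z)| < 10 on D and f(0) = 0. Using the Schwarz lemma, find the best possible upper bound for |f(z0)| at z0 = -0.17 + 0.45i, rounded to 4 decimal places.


Step 1: g = f/10 maps D -> D with g(0) = 0, so by the Schwarz lemma |g(z)| <= |z|, i.e. |f(z)| <= 10|z|; this is sharp (f(z) = 10z).
Step 2: |z0|^2 = (-0.17)^2 + 0.45^2 = 0.2314
Step 3: |z0| = sqrt(0.2314) = 0.481041
Step 4: Best bound = 10 * |z0| = 10 * 0.481041 = 4.8104

4.8104


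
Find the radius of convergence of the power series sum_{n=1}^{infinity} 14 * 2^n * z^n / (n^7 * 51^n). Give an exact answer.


Step 1: General term a_n = 14 * 2^n / (n^7 * 51^n)
Step 2: By the root test, |a_n|^(1/n) = 14^(1/n) * 2 / (n^(7/n) * 51) -> 2/51 as n -> infinity (since 14^(1/n) -> 1 and n^(7/n) -> 1)
Step 3: R = 1/lim|a_n|^(1/n) = 51/2

51/2


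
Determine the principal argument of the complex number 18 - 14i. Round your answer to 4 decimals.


Step 1: z = 18 - 14i
Step 2: arg(z) = atan2(-14, 18)
Step 3: arg(z) = -0.661

-0.661


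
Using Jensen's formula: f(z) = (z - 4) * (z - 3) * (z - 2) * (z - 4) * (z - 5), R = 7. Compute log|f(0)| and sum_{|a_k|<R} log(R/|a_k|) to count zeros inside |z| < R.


Jensen's formula: (1/2pi)*integral log|f(Re^it)|dt = log|f(0)| + sum_{|a_k|<R} log(R/|a_k|)
Step 1: f(0) = (-4) * (-3) * (-2) * (-4) * (-5) = -480
Step 2: log|f(0)| = log|4| + log|3| + log|2| + log|4| + log|5| = 6.1738
Step 3: Zeros inside |z| < 7: 4, 3, 2, 4, 5
Step 4: Jensen sum = log(7/4) + log(7/3) + log(7/2) + log(7/4) + log(7/5) = 3.5558
Step 5: n(R) = number of terms in the Jensen sum = count of zeros inside |z| < 7 = 5

5


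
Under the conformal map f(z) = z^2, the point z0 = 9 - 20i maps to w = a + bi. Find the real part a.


Step 1: z0 = 9 - 20i
Step 2: z0^2 = 9^2 - (-20)^2 - 360i
Step 3: real part = 81 - 400 = -319

-319


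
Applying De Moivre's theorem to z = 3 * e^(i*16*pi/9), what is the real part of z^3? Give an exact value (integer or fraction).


Step 1: By De Moivre's theorem, z^3 = 3^3 * e^(i*3*16*pi/9) = 27 * (cos(16*pi/3) + i*sin(16*pi/3))
Step 2: |z|^3 = 3^3 = 27
Step 3: Reduce the angle mod 2*pi: 16*pi/3 - 4*pi = 4*pi/3
Step 4: cos(4*pi/3) = -1/2
Step 5: Re(z^3) = 27 * (-1/2) = -27/2

-27/2


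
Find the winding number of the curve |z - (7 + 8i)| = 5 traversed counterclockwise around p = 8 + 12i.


Step 1: Center c = (7, 8), radius = 5
Step 2: |p - c|^2 = 1^2 + 4^2 = 17
Step 3: r^2 = 25
Step 4: |p-c| < r so winding number = 1

1


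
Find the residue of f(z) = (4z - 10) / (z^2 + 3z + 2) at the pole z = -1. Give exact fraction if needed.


Step 1: Q(z) = z^2 + 3z + 2 = (z + 1)(z + 2)
Step 2: Q'(z) = 2z + 3
Step 3: Q'(-1) = 1, P(-1) = -14
Step 4: Res = P(-1)/Q'(-1) = -14/1 = -14

-14


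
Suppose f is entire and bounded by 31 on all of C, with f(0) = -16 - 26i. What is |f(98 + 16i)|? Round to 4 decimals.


Step 1: By Liouville's theorem, a bounded entire function is constant.
Step 2: f(z) = f(0) = -16 - 26i for all z.
Step 3: |f(w)| = |-16 - 26i| = sqrt(256 + 676)
Step 4: = 30.5287

30.5287


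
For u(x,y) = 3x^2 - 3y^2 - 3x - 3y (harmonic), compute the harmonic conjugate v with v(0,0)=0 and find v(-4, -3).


Step 1: v_x = -u_y = 6y + 3
Step 2: v_y = u_x = 6x - 3
Step 3: v = 6xy + 3x - 3y + C
Step 4: v(0,0) = 0 => C = 0
Step 5: v(-4, -3) = 69

69


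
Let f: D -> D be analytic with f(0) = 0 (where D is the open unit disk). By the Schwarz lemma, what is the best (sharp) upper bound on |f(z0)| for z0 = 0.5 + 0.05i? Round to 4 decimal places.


Step 1: Schwarz lemma: if f: D -> D is analytic with f(0) = 0, then |f(z)| <= |z| for all z in D, and this is sharp (f(z) = z).
Step 2: |z0|^2 = 0.5^2 + 0.05^2 = 0.2525
Step 3: |z0| = sqrt(0.2525) = 0.502494
Step 4: Best bound = |z0| = 0.5025

0.5025


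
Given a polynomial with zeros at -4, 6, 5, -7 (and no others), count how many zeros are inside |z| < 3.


Step 1: Check each root:
  z = -4: |-4| = 4 >= 3
  z = 6: |6| = 6 >= 3
  z = 5: |5| = 5 >= 3
  z = -7: |-7| = 7 >= 3
Step 2: Count = 0

0


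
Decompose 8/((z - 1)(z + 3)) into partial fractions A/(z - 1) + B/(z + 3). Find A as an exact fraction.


Step 1: Multiply both sides by (z - 1) and set z = 1
Step 2: A = 8 / (1 + 3)
Step 3: A = 8 / 4
Step 4: A = 2

2


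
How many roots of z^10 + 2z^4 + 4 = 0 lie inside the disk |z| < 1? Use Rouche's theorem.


Step 1: On |z| = 1 the three terms have sizes |z^10| = 1^10 = 1, |2z^4| = 2*1^4 = 2, |4| = 4
Step 2: The dominant term is g(z) = 4; let h(z) = z^10 + 2z^4 so f = g + h
Step 3: On |z| = 1: |g| = 4 and |h| <= 1 + 2 = 3
Step 4: Since 4 > 3, |h| < |g| on |z| = 1, so by Rouche f has the same number of zeros as g inside |z| < 1
Step 5: g(z) = 4 is a nonzero constant with no zeros inside |z| < 1. Answer = 0

0


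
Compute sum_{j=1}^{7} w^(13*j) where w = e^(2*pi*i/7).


Step 1: The sum sum_{j=1}^{n} w^(k*j) equals n if n | k, else 0.
Step 2: Here n = 7, k = 13
Step 3: Does n divide k? 7 | 13 -> False
Step 4: Sum = 0

0


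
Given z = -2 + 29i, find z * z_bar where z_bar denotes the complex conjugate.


Step 1: conj(z) = -2 - 29i
Step 2: z * conj(z) = (-2)^2 + 29^2
Step 3: = 4 + 841 = 845

845


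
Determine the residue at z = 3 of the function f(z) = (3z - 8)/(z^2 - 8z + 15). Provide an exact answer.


Step 1: Q(z) = z^2 - 8z + 15 = (z - 3)(z - 5)
Step 2: Q'(z) = 2z - 8
Step 3: Q'(3) = -2, P(3) = 1
Step 4: Res = P(3)/Q'(3) = 1/(-2) = -1/2

-1/2


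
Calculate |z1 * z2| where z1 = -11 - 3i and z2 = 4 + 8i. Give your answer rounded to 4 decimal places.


Step 1: |z1| = sqrt((-11)^2 + (-3)^2) = sqrt(130)
Step 2: |z2| = sqrt(4^2 + 8^2) = sqrt(80)
Step 3: |z1*z2| = |z1|*|z2| = sqrt(130) * sqrt(80) = sqrt(130 * 80) = sqrt(10400)
Step 4: = 101.9804

101.9804


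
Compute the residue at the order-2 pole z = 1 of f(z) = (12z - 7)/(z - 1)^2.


Step 1: Pole of order 2 at z = 1
Step 2: Res = lim d/dz [(z - 1)^2 * f(z)] as z -> 1
Step 3: (z - 1)^2 * f(z) = 12z - 7
Step 4: d/dz[12z - 7] = 12

12


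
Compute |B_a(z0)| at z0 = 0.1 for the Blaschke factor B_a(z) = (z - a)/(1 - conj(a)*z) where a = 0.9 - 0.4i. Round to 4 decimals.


Step 1: Numerator z0 - a = 0.1 - (0.9 - 0.4i) = -0.8 + 0.4i
Step 2: Denominator 1 - conj(a)*z0 = 1 - (0.9 + 0.4i)*0.1 = 0.91 - 0.04i
Step 3: |z0 - a|^2 = (-0.8)^2 + 0.4^2 = 0.8; |1 - conj(a)*z0|^2 = 0.91^2 + (-0.04)^2 = 0.8297
Step 4: |B_a(0.1)| = sqrt(0.8 / 0.8297) = sqrt(0.964204)
Step 5: = 0.9819

0.9819


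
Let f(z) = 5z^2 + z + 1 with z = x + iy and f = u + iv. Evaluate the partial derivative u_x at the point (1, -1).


Step 1: f(z) = 5(x+iy)^2 + (x+iy) + 1
Step 2: u = 5(x^2 - y^2) + x + 1
Step 3: u_x = 10x + 1
Step 4: At (1, -1): u_x = 10 + 1 = 11

11


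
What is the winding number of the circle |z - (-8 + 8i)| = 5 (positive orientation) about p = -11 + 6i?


Step 1: Center c = (-8, 8), radius = 5
Step 2: |p - c|^2 = (-3)^2 + (-2)^2 = 13
Step 3: r^2 = 25
Step 4: |p-c| < r so winding number = 1

1


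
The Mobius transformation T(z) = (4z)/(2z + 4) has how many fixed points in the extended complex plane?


Step 1: Fixed points satisfy T(z) = z
Step 2: 2z^2 = 0
Step 3: Discriminant = 0^2 - 4*2*0 = 0
Step 4: Number of fixed points = 1

1


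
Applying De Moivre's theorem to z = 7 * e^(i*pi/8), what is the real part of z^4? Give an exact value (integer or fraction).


Step 1: By De Moivre's theorem, z^4 = 7^4 * e^(i*4*pi/8) = 2401 * (cos(pi/2) + i*sin(pi/2))
Step 2: |z|^4 = 7^4 = 2401
Step 3: The angle pi/2 already lies in [0, 2*pi)
Step 4: cos(pi/2) = 0
Step 5: Re(z^4) = 2401 * 0 = 0

0


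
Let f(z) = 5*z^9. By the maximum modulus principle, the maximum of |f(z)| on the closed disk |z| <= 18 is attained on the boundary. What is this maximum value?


Step 1: On |z| = 18, |f(z)| = 5 * |z|^9 = 5 * 18^9
Step 2: By maximum modulus principle, maximum is on boundary.
Step 3: Maximum = 5 * 198359290368 = 991796451840

991796451840


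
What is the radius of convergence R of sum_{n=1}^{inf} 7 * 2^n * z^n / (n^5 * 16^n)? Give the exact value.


Step 1: General term a_n = 7 * 2^n / (n^5 * 16^n)
Step 2: By the root test, |a_n|^(1/n) = 7^(1/n) * 2 / (n^(5/n) * 16) -> 2/16 as n -> infinity (since 7^(1/n) -> 1 and n^(5/n) -> 1)
Step 3: R = 1/lim|a_n|^(1/n) = 16/2 = 8

8


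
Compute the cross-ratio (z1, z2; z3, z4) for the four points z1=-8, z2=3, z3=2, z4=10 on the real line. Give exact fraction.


Step 1: (z1-z3)(z2-z4) = (-10) * (-7) = 70
Step 2: (z1-z4)(z2-z3) = (-18) * 1 = -18
Step 3: Cross-ratio = -70/18 = -35/9

-35/9


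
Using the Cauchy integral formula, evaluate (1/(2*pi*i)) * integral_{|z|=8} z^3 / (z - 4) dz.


Step 1: f(z) = z^3, a = 4 is inside |z| = 8
Step 2: By Cauchy integral formula: (1/(2pi*i)) * integral = f(a)
Step 3: f(4) = 4^3 = 64

64


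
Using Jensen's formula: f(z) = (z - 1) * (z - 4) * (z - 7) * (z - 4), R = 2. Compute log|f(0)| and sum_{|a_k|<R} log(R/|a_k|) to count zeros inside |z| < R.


Jensen's formula: (1/2pi)*integral log|f(Re^it)|dt = log|f(0)| + sum_{|a_k|<R} log(R/|a_k|)
Step 1: f(0) = (-1) * (-4) * (-7) * (-4) = 112
Step 2: log|f(0)| = log|1| + log|4| + log|7| + log|4| = 4.7185
Step 3: Zeros inside |z| < 2: 1
Step 4: Jensen sum = log(2/1) = 0.6931
Step 5: n(R) = number of terms in the Jensen sum = count of zeros inside |z| < 2 = 1

1


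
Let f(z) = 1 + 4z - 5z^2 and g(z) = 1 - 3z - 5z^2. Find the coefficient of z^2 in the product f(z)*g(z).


Step 1: z^2 term in f*g comes from: (1)*(-5z^2) + (4z)*(-3z) + (-5z^2)*(1)
Step 2: = -5 - 12 - 5
Step 3: = -22

-22


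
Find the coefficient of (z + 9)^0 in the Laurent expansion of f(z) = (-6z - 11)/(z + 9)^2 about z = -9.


Step 1: Write the numerator in powers of (z + 9): -6z - 11 = -6(z + 9) + (-6*(-9) - 11) = -6(z + 9) + 43
Step 2: Divide by (z + 9)^2: f(z) = 43(z + 9)^(-2) - 6(z + 9)^(-1)
Step 3: This finite sum is the Laurent series of f about z = -9.
Step 4: Only the powers -2 and -1 appear, so the coefficient of (z + 9)^0 = 0

0


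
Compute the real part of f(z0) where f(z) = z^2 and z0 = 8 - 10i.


Step 1: z0 = 8 - 10i
Step 2: z0^2 = 8^2 - (-10)^2 - 160i
Step 3: real part = 64 - 100 = -36

-36


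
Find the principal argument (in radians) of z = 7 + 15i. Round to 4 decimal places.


Step 1: z = 7 + 15i
Step 2: arg(z) = atan2(15, 7)
Step 3: arg(z) = 1.1342

1.1342


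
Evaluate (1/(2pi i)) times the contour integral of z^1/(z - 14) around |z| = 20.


Step 1: f(z) = z^1, a = 14 is inside |z| = 20
Step 2: By Cauchy integral formula: (1/(2pi*i)) * integral = f(a)
Step 3: f(14) = 14^1 = 14

14


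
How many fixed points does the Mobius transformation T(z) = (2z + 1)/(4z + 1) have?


Step 1: Fixed points satisfy T(z) = z
Step 2: 4z^2 - z - 1 = 0
Step 3: Discriminant = (-1)^2 - 4*4*(-1) = 17
Step 4: Number of fixed points = 2

2


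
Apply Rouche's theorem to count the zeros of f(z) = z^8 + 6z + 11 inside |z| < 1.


Step 1: On |z| = 1 the three terms have sizes |z^8| = 1^8 = 1, |6z| = 6*1 = 6, |11| = 11
Step 2: The dominant term is g(z) = 11; let h(z) = z^8 + 6z so f = g + h
Step 3: On |z| = 1: |g| = 11 and |h| <= 1 + 6 = 7
Step 4: Since 11 > 7, |h| < |g| on |z| = 1, so by Rouche f has the same number of zeros as g inside |z| < 1
Step 5: g(z) = 11 is a nonzero constant with no zeros inside |z| < 1. Answer = 0

0


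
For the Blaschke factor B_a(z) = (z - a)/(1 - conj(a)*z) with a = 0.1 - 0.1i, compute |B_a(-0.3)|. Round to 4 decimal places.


Step 1: Numerator z0 - a = -0.3 - (0.1 - 0.1i) = -0.4 + 0.1i
Step 2: Denominator 1 - conj(a)*z0 = 1 - (0.1 + 0.1i)*(-0.3) = 1.03 + 0.03i
Step 3: |z0 - a|^2 = (-0.4)^2 + 0.1^2 = 0.17; |1 - conj(a)*z0|^2 = 1.03^2 + 0.03^2 = 1.0618
Step 4: |B_a(-0.3)| = sqrt(0.17 / 1.0618) = sqrt(0.160105)
Step 5: = 0.4001

0.4001


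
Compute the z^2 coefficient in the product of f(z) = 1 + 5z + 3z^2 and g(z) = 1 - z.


Step 1: z^2 term in f*g comes from: (1)*(0) + (5z)*(-z) + (3z^2)*(1)
Step 2: = 0 - 5 + 3
Step 3: = -2

-2


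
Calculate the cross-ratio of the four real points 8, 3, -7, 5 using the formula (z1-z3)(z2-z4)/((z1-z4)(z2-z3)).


Step 1: (z1-z3)(z2-z4) = 15 * (-2) = -30
Step 2: (z1-z4)(z2-z3) = 3 * 10 = 30
Step 3: Cross-ratio = -30/30 = -1

-1


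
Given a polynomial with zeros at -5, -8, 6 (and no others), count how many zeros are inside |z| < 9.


Step 1: Check each root:
  z = -5: |-5| = 5 < 9
  z = -8: |-8| = 8 < 9
  z = 6: |6| = 6 < 9
Step 2: Count = 3

3


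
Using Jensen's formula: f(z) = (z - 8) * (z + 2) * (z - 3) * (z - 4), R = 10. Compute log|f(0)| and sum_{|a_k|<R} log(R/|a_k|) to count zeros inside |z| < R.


Jensen's formula: (1/2pi)*integral log|f(Re^it)|dt = log|f(0)| + sum_{|a_k|<R} log(R/|a_k|)
Step 1: f(0) = (-8) * 2 * (-3) * (-4) = -192
Step 2: log|f(0)| = log|8| + log|-2| + log|3| + log|4| = 5.2575
Step 3: Zeros inside |z| < 10: 8, -2, 3, 4
Step 4: Jensen sum = log(10/8) + log(10/2) + log(10/3) + log(10/4) = 3.9528
Step 5: n(R) = number of terms in the Jensen sum = count of zeros inside |z| < 10 = 4

4


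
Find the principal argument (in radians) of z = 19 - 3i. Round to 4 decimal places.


Step 1: z = 19 - 3i
Step 2: arg(z) = atan2(-3, 19)
Step 3: arg(z) = -0.1566

-0.1566


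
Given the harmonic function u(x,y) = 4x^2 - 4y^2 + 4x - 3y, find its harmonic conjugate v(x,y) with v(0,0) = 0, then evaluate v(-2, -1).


Step 1: v_x = -u_y = 8y + 3
Step 2: v_y = u_x = 8x + 4
Step 3: v = 8xy + 3x + 4y + C
Step 4: v(0,0) = 0 => C = 0
Step 5: v(-2, -1) = 6

6


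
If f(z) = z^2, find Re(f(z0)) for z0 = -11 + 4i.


Step 1: z0 = -11 + 4i
Step 2: z0^2 = (-11)^2 - 4^2 - 88i
Step 3: real part = 121 - 16 = 105

105


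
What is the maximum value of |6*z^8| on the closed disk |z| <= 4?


Step 1: On |z| = 4, |f(z)| = 6 * |z|^8 = 6 * 4^8
Step 2: By maximum modulus principle, maximum is on boundary.
Step 3: Maximum = 6 * 65536 = 393216

393216


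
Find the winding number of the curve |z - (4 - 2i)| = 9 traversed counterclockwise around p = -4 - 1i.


Step 1: Center c = (4, -2), radius = 9
Step 2: |p - c|^2 = (-8)^2 + 1^2 = 65
Step 3: r^2 = 81
Step 4: |p-c| < r so winding number = 1

1


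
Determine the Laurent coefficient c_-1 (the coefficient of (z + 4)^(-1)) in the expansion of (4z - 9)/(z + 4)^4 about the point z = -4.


Step 1: Write the numerator in powers of (z + 4): 4z - 9 = 4(z + 4) + (4*(-4) - 9) = 4(z + 4) - 25
Step 2: Divide by (z + 4)^4: f(z) = -25(z + 4)^(-4) + 4(z + 4)^(-3)
Step 3: This finite sum is the Laurent series of f about z = -4.
Step 4: Only the powers -4 and -3 appear, so the coefficient of (z + 4)^(-1) = 0

0


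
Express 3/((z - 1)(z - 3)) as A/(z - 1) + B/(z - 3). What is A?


Step 1: Multiply both sides by (z - 1) and set z = 1
Step 2: A = 3 / (1 - 3)
Step 3: A = 3 / (-2)
Step 4: A = -3/2

-3/2


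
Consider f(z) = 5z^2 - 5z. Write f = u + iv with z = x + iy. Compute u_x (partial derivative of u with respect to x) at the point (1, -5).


Step 1: f(z) = 5(x+iy)^2 - 5(x+iy) + 0
Step 2: u = 5(x^2 - y^2) - 5x + 0
Step 3: u_x = 10x - 5
Step 4: At (1, -5): u_x = 10 - 5 = 5

5


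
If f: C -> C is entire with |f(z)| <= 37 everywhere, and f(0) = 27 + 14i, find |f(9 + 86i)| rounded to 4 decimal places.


Step 1: By Liouville's theorem, a bounded entire function is constant.
Step 2: f(z) = f(0) = 27 + 14i for all z.
Step 3: |f(w)| = |27 + 14i| = sqrt(729 + 196)
Step 4: = 30.4138

30.4138


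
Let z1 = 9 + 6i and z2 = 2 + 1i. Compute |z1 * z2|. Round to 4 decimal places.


Step 1: |z1| = sqrt(9^2 + 6^2) = sqrt(117)
Step 2: |z2| = sqrt(2^2 + 1^2) = sqrt(5)
Step 3: |z1*z2| = |z1|*|z2| = sqrt(117) * sqrt(5) = sqrt(117 * 5) = sqrt(585)
Step 4: = 24.1868

24.1868


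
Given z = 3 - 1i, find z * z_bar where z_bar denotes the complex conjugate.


Step 1: conj(z) = 3 + 1i
Step 2: z * conj(z) = 3^2 + (-1)^2
Step 3: = 9 + 1 = 10

10


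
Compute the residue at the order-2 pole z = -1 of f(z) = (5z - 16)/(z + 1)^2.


Step 1: Pole of order 2 at z = -1
Step 2: Res = lim d/dz [(z + 1)^2 * f(z)] as z -> -1
Step 3: (z + 1)^2 * f(z) = 5z - 16
Step 4: d/dz[5z - 16] = 5

5


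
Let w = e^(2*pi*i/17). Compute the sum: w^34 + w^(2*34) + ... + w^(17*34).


Step 1: The sum sum_{j=1}^{n} w^(k*j) equals n if n | k, else 0.
Step 2: Here n = 17, k = 34
Step 3: Does n divide k? 17 | 34 -> True
Step 4: Sum = 17

17


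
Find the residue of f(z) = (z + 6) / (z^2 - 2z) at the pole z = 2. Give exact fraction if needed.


Step 1: Q(z) = z^2 - 2z = (z - 2)(z)
Step 2: Q'(z) = 2z - 2
Step 3: Q'(2) = 2, P(2) = 8
Step 4: Res = P(2)/Q'(2) = 8/2 = 4

4


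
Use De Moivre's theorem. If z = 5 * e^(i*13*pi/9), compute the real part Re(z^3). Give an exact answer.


Step 1: By De Moivre's theorem, z^3 = 5^3 * e^(i*3*13*pi/9) = 125 * (cos(13*pi/3) + i*sin(13*pi/3))
Step 2: |z|^3 = 5^3 = 125
Step 3: Reduce the angle mod 2*pi: 13*pi/3 - 4*pi = pi/3
Step 4: cos(pi/3) = 1/2
Step 5: Re(z^3) = 125 * 1/2 = 125/2

125/2


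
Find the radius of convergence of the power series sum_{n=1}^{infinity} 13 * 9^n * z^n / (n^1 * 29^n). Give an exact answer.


Step 1: General term a_n = 13 * 9^n / (n^1 * 29^n)
Step 2: By the root test, |a_n|^(1/n) = 13^(1/n) * 9 / (n^(1/n) * 29) -> 9/29 as n -> infinity (since 13^(1/n) -> 1 and n^(1/n) -> 1)
Step 3: R = 1/lim|a_n|^(1/n) = 29/9

29/9


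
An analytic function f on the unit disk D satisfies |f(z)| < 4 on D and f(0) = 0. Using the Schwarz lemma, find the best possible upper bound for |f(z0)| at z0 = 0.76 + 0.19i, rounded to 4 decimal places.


Step 1: g = f/4 maps D -> D with g(0) = 0, so by the Schwarz lemma |g(z)| <= |z|, i.e. |f(z)| <= 4|z|; this is sharp (f(z) = 4z).
Step 2: |z0|^2 = 0.76^2 + 0.19^2 = 0.6137
Step 3: |z0| = sqrt(0.6137) = 0.78339
Step 4: Best bound = 4 * |z0| = 4 * 0.78339 = 3.1336

3.1336


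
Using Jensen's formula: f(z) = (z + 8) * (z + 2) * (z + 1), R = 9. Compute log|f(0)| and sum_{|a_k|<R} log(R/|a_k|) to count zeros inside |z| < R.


Jensen's formula: (1/2pi)*integral log|f(Re^it)|dt = log|f(0)| + sum_{|a_k|<R} log(R/|a_k|)
Step 1: f(0) = 8 * 2 * 1 = 16
Step 2: log|f(0)| = log|-8| + log|-2| + log|-1| = 2.7726
Step 3: Zeros inside |z| < 9: -8, -2, -1
Step 4: Jensen sum = log(9/8) + log(9/2) + log(9/1) = 3.8191
Step 5: n(R) = number of terms in the Jensen sum = count of zeros inside |z| < 9 = 3

3


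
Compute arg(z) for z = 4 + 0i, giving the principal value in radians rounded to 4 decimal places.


Step 1: z = 4 + 0i
Step 2: arg(z) = atan2(0, 4)
Step 3: arg(z) = 0.0

0.0


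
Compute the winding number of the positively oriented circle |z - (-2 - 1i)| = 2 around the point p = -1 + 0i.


Step 1: Center c = (-2, -1), radius = 2
Step 2: |p - c|^2 = 1^2 + 1^2 = 2
Step 3: r^2 = 4
Step 4: |p-c| < r so winding number = 1

1


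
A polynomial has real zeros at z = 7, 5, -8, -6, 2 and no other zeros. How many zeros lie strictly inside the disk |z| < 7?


Step 1: Check each root:
  z = 7: |7| = 7 >= 7
  z = 5: |5| = 5 < 7
  z = -8: |-8| = 8 >= 7
  z = -6: |-6| = 6 < 7
  z = 2: |2| = 2 < 7
Step 2: Count = 3

3


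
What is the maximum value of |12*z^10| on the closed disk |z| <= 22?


Step 1: On |z| = 22, |f(z)| = 12 * |z|^10 = 12 * 22^10
Step 2: By maximum modulus principle, maximum is on boundary.
Step 3: Maximum = 12 * 26559922791424 = 318719073497088

318719073497088


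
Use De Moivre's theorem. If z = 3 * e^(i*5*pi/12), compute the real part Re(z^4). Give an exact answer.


Step 1: By De Moivre's theorem, z^4 = 3^4 * e^(i*4*5*pi/12) = 81 * (cos(5*pi/3) + i*sin(5*pi/3))
Step 2: |z|^4 = 3^4 = 81
Step 3: The angle 5*pi/3 already lies in [0, 2*pi)
Step 4: cos(5*pi/3) = 1/2
Step 5: Re(z^4) = 81 * 1/2 = 81/2

81/2


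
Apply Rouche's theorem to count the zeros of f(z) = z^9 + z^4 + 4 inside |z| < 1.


Step 1: On |z| = 1 the three terms have sizes |z^9| = 1^9 = 1, |z^4| = 1^4 = 1, |4| = 4
Step 2: The dominant term is g(z) = 4; let h(z) = z^9 + z^4 so f = g + h
Step 3: On |z| = 1: |g| = 4 and |h| <= 1 + 1 = 2
Step 4: Since 4 > 2, |h| < |g| on |z| = 1, so by Rouche f has the same number of zeros as g inside |z| < 1
Step 5: g(z) = 4 is a nonzero constant with no zeros inside |z| < 1. Answer = 0

0


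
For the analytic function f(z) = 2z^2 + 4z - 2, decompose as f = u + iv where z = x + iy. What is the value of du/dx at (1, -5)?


Step 1: f(z) = 2(x+iy)^2 + 4(x+iy) - 2
Step 2: u = 2(x^2 - y^2) + 4x - 2
Step 3: u_x = 4x + 4
Step 4: At (1, -5): u_x = 4 + 4 = 8

8


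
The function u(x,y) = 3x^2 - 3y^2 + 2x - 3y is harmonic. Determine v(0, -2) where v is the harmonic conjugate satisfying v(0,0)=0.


Step 1: v_x = -u_y = 6y + 3
Step 2: v_y = u_x = 6x + 2
Step 3: v = 6xy + 3x + 2y + C
Step 4: v(0,0) = 0 => C = 0
Step 5: v(0, -2) = -4

-4


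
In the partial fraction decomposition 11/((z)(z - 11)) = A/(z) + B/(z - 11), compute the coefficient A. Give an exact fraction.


Step 1: Multiply both sides by (z) and set z = 0
Step 2: A = 11 / (0 - 11)
Step 3: A = 11 / (-11)
Step 4: A = -1

-1


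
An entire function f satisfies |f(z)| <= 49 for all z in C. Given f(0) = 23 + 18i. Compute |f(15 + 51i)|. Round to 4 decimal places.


Step 1: By Liouville's theorem, a bounded entire function is constant.
Step 2: f(z) = f(0) = 23 + 18i for all z.
Step 3: |f(w)| = |23 + 18i| = sqrt(529 + 324)
Step 4: = 29.2062

29.2062


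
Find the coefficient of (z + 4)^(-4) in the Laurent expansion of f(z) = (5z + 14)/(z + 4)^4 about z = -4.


Step 1: Write the numerator in powers of (z + 4): 5z + 14 = 5(z + 4) + (5*(-4) + 14) = 5(z + 4) - 6
Step 2: Divide by (z + 4)^4: f(z) = -6(z + 4)^(-4) + 5(z + 4)^(-3)
Step 3: This finite sum is the Laurent series of f about z = -4.
Step 4: Coefficient of (z + 4)^(-4) = 5*(-4) + 14 = -6

-6


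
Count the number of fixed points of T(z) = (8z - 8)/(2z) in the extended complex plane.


Step 1: Fixed points satisfy T(z) = z
Step 2: 2z^2 - 8z + 8 = 0
Step 3: Discriminant = (-8)^2 - 4*2*8 = 0
Step 4: Number of fixed points = 1

1


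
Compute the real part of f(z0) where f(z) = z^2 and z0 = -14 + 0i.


Step 1: z0 = -14 + 0i
Step 2: z0^2 = (-14)^2 - 0^2 + 0i
Step 3: real part = 196 - 0 = 196

196


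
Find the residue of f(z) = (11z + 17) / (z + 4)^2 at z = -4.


Step 1: Pole of order 2 at z = -4
Step 2: Res = lim d/dz [(z + 4)^2 * f(z)] as z -> -4
Step 3: (z + 4)^2 * f(z) = 11z + 17
Step 4: d/dz[11z + 17] = 11

11


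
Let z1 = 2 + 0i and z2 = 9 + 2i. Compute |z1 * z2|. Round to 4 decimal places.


Step 1: |z1| = sqrt(2^2 + 0^2) = sqrt(4)
Step 2: |z2| = sqrt(9^2 + 2^2) = sqrt(85)
Step 3: |z1*z2| = |z1|*|z2| = sqrt(4) * sqrt(85) = sqrt(4 * 85) = sqrt(340)
Step 4: = 18.4391

18.4391


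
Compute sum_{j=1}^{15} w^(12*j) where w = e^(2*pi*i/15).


Step 1: The sum sum_{j=1}^{n} w^(k*j) equals n if n | k, else 0.
Step 2: Here n = 15, k = 12
Step 3: Does n divide k? 15 | 12 -> False
Step 4: Sum = 0

0


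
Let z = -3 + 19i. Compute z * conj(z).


Step 1: conj(z) = -3 - 19i
Step 2: z * conj(z) = (-3)^2 + 19^2
Step 3: = 9 + 361 = 370

370


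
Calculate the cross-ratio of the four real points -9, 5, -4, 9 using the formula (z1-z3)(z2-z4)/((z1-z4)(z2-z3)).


Step 1: (z1-z3)(z2-z4) = (-5) * (-4) = 20
Step 2: (z1-z4)(z2-z3) = (-18) * 9 = -162
Step 3: Cross-ratio = -20/162 = -10/81

-10/81


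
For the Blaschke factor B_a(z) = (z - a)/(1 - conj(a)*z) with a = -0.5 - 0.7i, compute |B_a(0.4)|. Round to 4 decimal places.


Step 1: Numerator z0 - a = 0.4 - (-0.5 - 0.7i) = 0.9 + 0.7i
Step 2: Denominator 1 - conj(a)*z0 = 1 - (-0.5 + 0.7i)*0.4 = 1.2 - 0.28i
Step 3: |z0 - a|^2 = 0.9^2 + 0.7^2 = 1.3; |1 - conj(a)*z0|^2 = 1.2^2 + (-0.28)^2 = 1.5184
Step 4: |B_a(0.4)| = sqrt(1.3 / 1.5184) = sqrt(0.856164)
Step 5: = 0.9253

0.9253


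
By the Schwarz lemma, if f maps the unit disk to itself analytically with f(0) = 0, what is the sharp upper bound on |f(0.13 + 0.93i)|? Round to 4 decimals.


Step 1: Schwarz lemma: if f: D -> D is analytic with f(0) = 0, then |f(z)| <= |z| for all z in D, and this is sharp (f(z) = z).
Step 2: |z0|^2 = 0.13^2 + 0.93^2 = 0.8818
Step 3: |z0| = sqrt(0.8818) = 0.939042
Step 4: Best bound = |z0| = 0.939

0.939


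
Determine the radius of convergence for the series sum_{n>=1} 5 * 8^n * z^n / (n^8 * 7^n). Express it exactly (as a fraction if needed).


Step 1: General term a_n = 5 * 8^n / (n^8 * 7^n)
Step 2: By the root test, |a_n|^(1/n) = 5^(1/n) * 8 / (n^(8/n) * 7) -> 8/7 as n -> infinity (since 5^(1/n) -> 1 and n^(8/n) -> 1)
Step 3: R = 1/lim|a_n|^(1/n) = 7/8

7/8


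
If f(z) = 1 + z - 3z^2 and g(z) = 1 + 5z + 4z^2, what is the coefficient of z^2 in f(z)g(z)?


Step 1: z^2 term in f*g comes from: (1)*(4z^2) + (z)*(5z) + (-3z^2)*(1)
Step 2: = 4 + 5 - 3
Step 3: = 6

6


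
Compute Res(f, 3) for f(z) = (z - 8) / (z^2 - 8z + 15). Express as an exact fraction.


Step 1: Q(z) = z^2 - 8z + 15 = (z - 3)(z - 5)
Step 2: Q'(z) = 2z - 8
Step 3: Q'(3) = -2, P(3) = -5
Step 4: Res = P(3)/Q'(3) = -5/(-2) = 5/2

5/2


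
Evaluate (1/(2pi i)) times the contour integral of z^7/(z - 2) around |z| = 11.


Step 1: f(z) = z^7, a = 2 is inside |z| = 11
Step 2: By Cauchy integral formula: (1/(2pi*i)) * integral = f(a)
Step 3: f(2) = 2^7 = 128

128


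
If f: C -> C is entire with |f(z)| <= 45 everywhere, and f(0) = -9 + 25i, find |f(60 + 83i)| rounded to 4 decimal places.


Step 1: By Liouville's theorem, a bounded entire function is constant.
Step 2: f(z) = f(0) = -9 + 25i for all z.
Step 3: |f(w)| = |-9 + 25i| = sqrt(81 + 625)
Step 4: = 26.5707

26.5707


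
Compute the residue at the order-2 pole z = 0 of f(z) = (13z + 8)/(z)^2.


Step 1: Pole of order 2 at z = 0
Step 2: Res = lim d/dz [(z)^2 * f(z)] as z -> 0
Step 3: (z)^2 * f(z) = 13z + 8
Step 4: d/dz[13z + 8] = 13

13


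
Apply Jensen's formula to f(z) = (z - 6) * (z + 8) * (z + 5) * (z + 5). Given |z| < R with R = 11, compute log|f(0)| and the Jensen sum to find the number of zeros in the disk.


Jensen's formula: (1/2pi)*integral log|f(Re^it)|dt = log|f(0)| + sum_{|a_k|<R} log(R/|a_k|)
Step 1: f(0) = (-6) * 8 * 5 * 5 = -1200
Step 2: log|f(0)| = log|6| + log|-8| + log|-5| + log|-5| = 7.0901
Step 3: Zeros inside |z| < 11: 6, -8, -5, -5
Step 4: Jensen sum = log(11/6) + log(11/8) + log(11/5) + log(11/5) = 2.5015
Step 5: n(R) = number of terms in the Jensen sum = count of zeros inside |z| < 11 = 4

4


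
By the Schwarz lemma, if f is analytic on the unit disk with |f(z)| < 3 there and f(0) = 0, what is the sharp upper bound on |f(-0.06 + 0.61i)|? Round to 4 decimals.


Step 1: g = f/3 maps D -> D with g(0) = 0, so by the Schwarz lemma |g(z)| <= |z|, i.e. |f(z)| <= 3|z|; this is sharp (f(z) = 3z).
Step 2: |z0|^2 = (-0.06)^2 + 0.61^2 = 0.3757
Step 3: |z0| = sqrt(0.3757) = 0.612944
Step 4: Best bound = 3 * |z0| = 3 * 0.612944 = 1.8388

1.8388


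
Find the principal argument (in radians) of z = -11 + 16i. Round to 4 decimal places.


Step 1: z = -11 + 16i
Step 2: arg(z) = atan2(16, -11)
Step 3: arg(z) = 2.1731

2.1731


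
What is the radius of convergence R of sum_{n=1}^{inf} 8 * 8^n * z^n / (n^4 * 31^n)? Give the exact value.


Step 1: General term a_n = 8 * 8^n / (n^4 * 31^n)
Step 2: By the root test, |a_n|^(1/n) = 8^(1/n) * 8 / (n^(4/n) * 31) -> 8/31 as n -> infinity (since 8^(1/n) -> 1 and n^(4/n) -> 1)
Step 3: R = 1/lim|a_n|^(1/n) = 31/8

31/8


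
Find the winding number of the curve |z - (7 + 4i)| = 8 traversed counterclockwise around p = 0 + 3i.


Step 1: Center c = (7, 4), radius = 8
Step 2: |p - c|^2 = (-7)^2 + (-1)^2 = 50
Step 3: r^2 = 64
Step 4: |p-c| < r so winding number = 1

1


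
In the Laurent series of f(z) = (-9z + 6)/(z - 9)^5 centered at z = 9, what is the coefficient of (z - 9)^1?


Step 1: Write the numerator in powers of (z - 9): -9z + 6 = -9(z - 9) + (-9*9 + 6) = -9(z - 9) - 75
Step 2: Divide by (z - 9)^5: f(z) = -75(z - 9)^(-5) - 9(z - 9)^(-4)
Step 3: This finite sum is the Laurent series of f about z = 9.
Step 4: Only the powers -5 and -4 appear, so the coefficient of (z - 9)^1 = 0

0


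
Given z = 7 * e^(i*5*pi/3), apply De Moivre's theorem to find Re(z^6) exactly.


Step 1: By De Moivre's theorem, z^6 = 7^6 * e^(i*6*5*pi/3) = 117649 * (cos(10*pi) + i*sin(10*pi))
Step 2: |z|^6 = 7^6 = 117649
Step 3: Reduce the angle mod 2*pi: 10*pi - 10*pi = 0
Step 4: cos(0) = 1
Step 5: Re(z^6) = 117649 * 1 = 117649

117649


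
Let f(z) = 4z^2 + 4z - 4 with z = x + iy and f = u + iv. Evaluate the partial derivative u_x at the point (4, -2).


Step 1: f(z) = 4(x+iy)^2 + 4(x+iy) - 4
Step 2: u = 4(x^2 - y^2) + 4x - 4
Step 3: u_x = 8x + 4
Step 4: At (4, -2): u_x = 32 + 4 = 36

36


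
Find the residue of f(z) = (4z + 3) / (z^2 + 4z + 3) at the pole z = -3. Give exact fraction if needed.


Step 1: Q(z) = z^2 + 4z + 3 = (z + 3)(z + 1)
Step 2: Q'(z) = 2z + 4
Step 3: Q'(-3) = -2, P(-3) = -9
Step 4: Res = P(-3)/Q'(-3) = -9/(-2) = 9/2

9/2


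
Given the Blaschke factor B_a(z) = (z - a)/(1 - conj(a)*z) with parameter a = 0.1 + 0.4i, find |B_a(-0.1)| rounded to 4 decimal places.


Step 1: Numerator z0 - a = -0.1 - (0.1 + 0.4i) = -0.2 - 0.4i
Step 2: Denominator 1 - conj(a)*z0 = 1 - (0.1 - 0.4i)*(-0.1) = 1.01 - 0.04i
Step 3: |z0 - a|^2 = (-0.2)^2 + (-0.4)^2 = 0.2; |1 - conj(a)*z0|^2 = 1.01^2 + (-0.04)^2 = 1.0217
Step 4: |B_a(-0.1)| = sqrt(0.2 / 1.0217) = sqrt(0.195752)
Step 5: = 0.4424

0.4424


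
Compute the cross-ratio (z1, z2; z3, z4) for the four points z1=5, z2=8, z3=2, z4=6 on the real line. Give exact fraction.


Step 1: (z1-z3)(z2-z4) = 3 * 2 = 6
Step 2: (z1-z4)(z2-z3) = (-1) * 6 = -6
Step 3: Cross-ratio = -6/6 = -1

-1


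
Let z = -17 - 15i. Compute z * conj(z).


Step 1: conj(z) = -17 + 15i
Step 2: z * conj(z) = (-17)^2 + (-15)^2
Step 3: = 289 + 225 = 514

514


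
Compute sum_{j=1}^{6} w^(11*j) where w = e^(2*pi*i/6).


Step 1: The sum sum_{j=1}^{n} w^(k*j) equals n if n | k, else 0.
Step 2: Here n = 6, k = 11
Step 3: Does n divide k? 6 | 11 -> False
Step 4: Sum = 0

0


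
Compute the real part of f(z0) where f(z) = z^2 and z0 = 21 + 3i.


Step 1: z0 = 21 + 3i
Step 2: z0^2 = 21^2 - 3^2 + 126i
Step 3: real part = 441 - 9 = 432

432


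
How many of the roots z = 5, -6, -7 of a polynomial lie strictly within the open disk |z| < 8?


Step 1: Check each root:
  z = 5: |5| = 5 < 8
  z = -6: |-6| = 6 < 8
  z = -7: |-7| = 7 < 8
Step 2: Count = 3

3


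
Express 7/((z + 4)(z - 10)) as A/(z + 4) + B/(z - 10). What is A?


Step 1: Multiply both sides by (z + 4) and set z = -4
Step 2: A = 7 / (-4 - 10)
Step 3: A = 7 / (-14)
Step 4: A = -1/2

-1/2


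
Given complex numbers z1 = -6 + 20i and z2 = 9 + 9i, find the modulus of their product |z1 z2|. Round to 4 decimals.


Step 1: |z1| = sqrt((-6)^2 + 20^2) = sqrt(436)
Step 2: |z2| = sqrt(9^2 + 9^2) = sqrt(162)
Step 3: |z1*z2| = |z1|*|z2| = sqrt(436) * sqrt(162) = sqrt(436 * 162) = sqrt(70632)
Step 4: = 265.7668

265.7668


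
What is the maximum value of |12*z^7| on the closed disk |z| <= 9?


Step 1: On |z| = 9, |f(z)| = 12 * |z|^7 = 12 * 9^7
Step 2: By maximum modulus principle, maximum is on boundary.
Step 3: Maximum = 12 * 4782969 = 57395628

57395628


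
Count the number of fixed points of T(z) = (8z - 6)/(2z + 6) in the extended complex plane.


Step 1: Fixed points satisfy T(z) = z
Step 2: 2z^2 - 2z + 6 = 0
Step 3: Discriminant = (-2)^2 - 4*2*6 = -44
Step 4: Number of fixed points = 2

2


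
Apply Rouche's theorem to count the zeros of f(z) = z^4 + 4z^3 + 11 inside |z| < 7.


Step 1: On |z| = 7 the three terms have sizes |z^4| = 7^4 = 2401, |4z^3| = 4*7^3 = 1372, |11| = 11
Step 2: The dominant term is g(z) = z^4; let h(z) = 4z^3 + 11 so f = g + h
Step 3: On |z| = 7: |g| = 2401 and |h| <= 1372 + 11 = 1383
Step 4: Since 2401 > 1383, |h| < |g| on |z| = 7, so by Rouche f has the same number of zeros as g inside |z| < 7
Step 5: g(z) = z^4 has 4 zeros (all at the origin) inside |z| < 7. Answer = 4

4


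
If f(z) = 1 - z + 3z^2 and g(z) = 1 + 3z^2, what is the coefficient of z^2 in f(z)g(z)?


Step 1: z^2 term in f*g comes from: (1)*(3z^2) + (-z)*(0) + (3z^2)*(1)
Step 2: = 3 + 0 + 3
Step 3: = 6

6


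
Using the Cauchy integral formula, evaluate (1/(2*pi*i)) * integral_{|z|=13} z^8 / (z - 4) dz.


Step 1: f(z) = z^8, a = 4 is inside |z| = 13
Step 2: By Cauchy integral formula: (1/(2pi*i)) * integral = f(a)
Step 3: f(4) = 4^8 = 65536

65536


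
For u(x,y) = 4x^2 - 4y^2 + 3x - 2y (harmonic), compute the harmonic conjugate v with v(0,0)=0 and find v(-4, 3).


Step 1: v_x = -u_y = 8y + 2
Step 2: v_y = u_x = 8x + 3
Step 3: v = 8xy + 2x + 3y + C
Step 4: v(0,0) = 0 => C = 0
Step 5: v(-4, 3) = -95

-95


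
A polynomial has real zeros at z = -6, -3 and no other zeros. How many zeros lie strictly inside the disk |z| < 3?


Step 1: Check each root:
  z = -6: |-6| = 6 >= 3
  z = -3: |-3| = 3 >= 3
Step 2: Count = 0

0


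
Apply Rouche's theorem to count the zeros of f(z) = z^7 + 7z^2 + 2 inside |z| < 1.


Step 1: On |z| = 1 the three terms have sizes |z^7| = 1^7 = 1, |7z^2| = 7*1^2 = 7, |2| = 2
Step 2: The dominant term is g(z) = 7z^2; let h(z) = z^7 + 2 so f = g + h
Step 3: On |z| = 1: |g| = 7 and |h| <= 1 + 2 = 3
Step 4: Since 7 > 3, |h| < |g| on |z| = 1, so by Rouche f has the same number of zeros as g inside |z| < 1
Step 5: g(z) = 7z^2 has 2 zeros (at the origin, multiplicity 2) inside |z| < 1. Answer = 2

2


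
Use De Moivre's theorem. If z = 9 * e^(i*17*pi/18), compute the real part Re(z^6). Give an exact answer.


Step 1: By De Moivre's theorem, z^6 = 9^6 * e^(i*6*17*pi/18) = 531441 * (cos(17*pi/3) + i*sin(17*pi/3))
Step 2: |z|^6 = 9^6 = 531441
Step 3: Reduce the angle mod 2*pi: 17*pi/3 - 4*pi = 5*pi/3
Step 4: cos(5*pi/3) = 1/2
Step 5: Re(z^6) = 531441 * 1/2 = 531441/2

531441/2


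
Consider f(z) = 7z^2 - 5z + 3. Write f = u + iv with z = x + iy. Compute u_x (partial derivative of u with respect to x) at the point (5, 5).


Step 1: f(z) = 7(x+iy)^2 - 5(x+iy) + 3
Step 2: u = 7(x^2 - y^2) - 5x + 3
Step 3: u_x = 14x - 5
Step 4: At (5, 5): u_x = 70 - 5 = 65

65


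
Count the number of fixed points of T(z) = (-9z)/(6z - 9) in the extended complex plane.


Step 1: Fixed points satisfy T(z) = z
Step 2: 6z^2 = 0
Step 3: Discriminant = 0^2 - 4*6*0 = 0
Step 4: Number of fixed points = 1

1


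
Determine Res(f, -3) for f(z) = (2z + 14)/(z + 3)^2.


Step 1: Pole of order 2 at z = -3
Step 2: Res = lim d/dz [(z + 3)^2 * f(z)] as z -> -3
Step 3: (z + 3)^2 * f(z) = 2z + 14
Step 4: d/dz[2z + 14] = 2

2


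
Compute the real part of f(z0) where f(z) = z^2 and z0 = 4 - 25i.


Step 1: z0 = 4 - 25i
Step 2: z0^2 = 4^2 - (-25)^2 - 200i
Step 3: real part = 16 - 625 = -609

-609


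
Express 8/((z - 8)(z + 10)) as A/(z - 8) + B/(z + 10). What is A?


Step 1: Multiply both sides by (z - 8) and set z = 8
Step 2: A = 8 / (8 + 10)
Step 3: A = 8 / 18
Step 4: A = 4/9

4/9


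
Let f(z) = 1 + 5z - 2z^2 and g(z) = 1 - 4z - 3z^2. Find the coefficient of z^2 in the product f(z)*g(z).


Step 1: z^2 term in f*g comes from: (1)*(-3z^2) + (5z)*(-4z) + (-2z^2)*(1)
Step 2: = -3 - 20 - 2
Step 3: = -25

-25


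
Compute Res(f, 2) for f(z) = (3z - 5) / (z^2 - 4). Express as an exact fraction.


Step 1: Q(z) = z^2 - 4 = (z - 2)(z + 2)
Step 2: Q'(z) = 2z
Step 3: Q'(2) = 4, P(2) = 1
Step 4: Res = P(2)/Q'(2) = 1/4 = 1/4

1/4


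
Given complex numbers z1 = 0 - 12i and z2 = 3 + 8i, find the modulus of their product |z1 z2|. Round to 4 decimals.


Step 1: |z1| = sqrt(0^2 + (-12)^2) = sqrt(144)
Step 2: |z2| = sqrt(3^2 + 8^2) = sqrt(73)
Step 3: |z1*z2| = |z1|*|z2| = sqrt(144) * sqrt(73) = sqrt(144 * 73) = sqrt(10512)
Step 4: = 102.528

102.528


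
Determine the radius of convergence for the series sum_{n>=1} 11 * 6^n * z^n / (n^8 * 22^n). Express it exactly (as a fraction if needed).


Step 1: General term a_n = 11 * 6^n / (n^8 * 22^n)
Step 2: By the root test, |a_n|^(1/n) = 11^(1/n) * 6 / (n^(8/n) * 22) -> 6/22 as n -> infinity (since 11^(1/n) -> 1 and n^(8/n) -> 1)
Step 3: R = 1/lim|a_n|^(1/n) = 22/6 = 11/3

11/3


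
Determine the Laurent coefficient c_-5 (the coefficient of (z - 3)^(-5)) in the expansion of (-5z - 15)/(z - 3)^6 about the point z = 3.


Step 1: Write the numerator in powers of (z - 3): -5z - 15 = -5(z - 3) + (-5*3 - 15) = -5(z - 3) - 30
Step 2: Divide by (z - 3)^6: f(z) = -30(z - 3)^(-6) - 5(z - 3)^(-5)
Step 3: This finite sum is the Laurent series of f about z = 3.
Step 4: Coefficient of (z - 3)^(-5) = coefficient of (z - 3) in the re-centred numerator = -5

-5


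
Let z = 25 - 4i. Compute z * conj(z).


Step 1: conj(z) = 25 + 4i
Step 2: z * conj(z) = 25^2 + (-4)^2
Step 3: = 625 + 16 = 641

641


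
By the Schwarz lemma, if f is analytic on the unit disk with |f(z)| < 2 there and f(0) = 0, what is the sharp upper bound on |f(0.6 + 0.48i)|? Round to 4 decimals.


Step 1: g = f/2 maps D -> D with g(0) = 0, so by the Schwarz lemma |g(z)| <= |z|, i.e. |f(z)| <= 2|z|; this is sharp (f(z) = 2z).
Step 2: |z0|^2 = 0.6^2 + 0.48^2 = 0.5904
Step 3: |z0| = sqrt(0.5904) = 0.768375
Step 4: Best bound = 2 * |z0| = 2 * 0.768375 = 1.5367

1.5367


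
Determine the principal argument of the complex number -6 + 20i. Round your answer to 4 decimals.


Step 1: z = -6 + 20i
Step 2: arg(z) = atan2(20, -6)
Step 3: arg(z) = 1.8623

1.8623


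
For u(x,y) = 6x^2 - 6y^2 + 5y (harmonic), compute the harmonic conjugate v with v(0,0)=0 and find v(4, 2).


Step 1: v_x = -u_y = 12y - 5
Step 2: v_y = u_x = 12x + 0
Step 3: v = 12xy - 5x + C
Step 4: v(0,0) = 0 => C = 0
Step 5: v(4, 2) = 76

76


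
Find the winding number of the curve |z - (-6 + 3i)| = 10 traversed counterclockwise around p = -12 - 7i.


Step 1: Center c = (-6, 3), radius = 10
Step 2: |p - c|^2 = (-6)^2 + (-10)^2 = 136
Step 3: r^2 = 100
Step 4: |p-c| > r so winding number = 0

0


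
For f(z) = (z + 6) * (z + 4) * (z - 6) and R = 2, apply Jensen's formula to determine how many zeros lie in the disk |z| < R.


Jensen's formula: (1/2pi)*integral log|f(Re^it)|dt = log|f(0)| + sum_{|a_k|<R} log(R/|a_k|)
Step 1: f(0) = 6 * 4 * (-6) = -144
Step 2: log|f(0)| = log|-6| + log|-4| + log|6| = 4.9698
Step 3: Zeros inside |z| < 2: none
Step 4: Jensen sum = (empty sum) = 0
Step 5: n(R) = number of terms in the Jensen sum = count of zeros inside |z| < 2 = 0

0


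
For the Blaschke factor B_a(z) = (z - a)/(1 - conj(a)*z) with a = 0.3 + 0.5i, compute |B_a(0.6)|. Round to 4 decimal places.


Step 1: Numerator z0 - a = 0.6 - (0.3 + 0.5i) = 0.3 - 0.5i
Step 2: Denominator 1 - conj(a)*z0 = 1 - (0.3 - 0.5i)*0.6 = 0.82 + 0.3i
Step 3: |z0 - a|^2 = 0.3^2 + (-0.5)^2 = 0.34; |1 - conj(a)*z0|^2 = 0.82^2 + 0.3^2 = 0.7624
Step 4: |B_a(0.6)| = sqrt(0.34 / 0.7624) = sqrt(0.44596)
Step 5: = 0.6678

0.6678


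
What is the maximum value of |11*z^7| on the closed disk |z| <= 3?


Step 1: On |z| = 3, |f(z)| = 11 * |z|^7 = 11 * 3^7
Step 2: By maximum modulus principle, maximum is on boundary.
Step 3: Maximum = 11 * 2187 = 24057

24057
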